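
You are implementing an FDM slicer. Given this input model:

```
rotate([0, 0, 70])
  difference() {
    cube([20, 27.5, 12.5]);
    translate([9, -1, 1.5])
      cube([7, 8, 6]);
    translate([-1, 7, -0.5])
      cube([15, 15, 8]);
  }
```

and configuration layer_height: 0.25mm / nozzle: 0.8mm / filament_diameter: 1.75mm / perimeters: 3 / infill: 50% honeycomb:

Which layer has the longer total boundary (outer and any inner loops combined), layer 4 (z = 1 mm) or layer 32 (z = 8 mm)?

layer 4 (z = 1 mm)

Layer 4 (z = 1): the cube is present — its section is the full 20×27.5 rectangle (perimeter 95.00 mm); the cube at (9, -1) is absent (z outside [1.5, 7.5]); the cube at (-1, 7) (footprint 15×15) is included at this height (perimeter 60.00 mm); Taking the first minus the rest: starting from the 20×27.5 cube, the 15×15 cube at (-1, 7) partially overlaps it — only the 210.00 mm² overlap (of its 225.00 mm²) is removed, clipping the outline — boundary = 123.00 mm; (whole slice rotated 70° about Z — lengths, areas and connectivity unchanged). So its perimeter = 123.00 mm. Layer 32 (z = 8): the cube is present — its section is the full 20×27.5 rectangle (perimeter 95.00 mm); the cube at (9, -1) is not intersected at this z (z outside [1.5, 7.5]); the cube at (-1, 7) does not reach this height (z outside [-0.5, 7.5]); Taking the first minus the rest: none of the subtracted shapes is present at this height, so the 20×27.5 cube is unchanged — boundary = 95.00 mm; (whole slice rotated 70° about Z — lengths, areas and connectivity unchanged). So its perimeter = 95.00 mm. Layer 4 is larger (123.00 vs 95.00 mm).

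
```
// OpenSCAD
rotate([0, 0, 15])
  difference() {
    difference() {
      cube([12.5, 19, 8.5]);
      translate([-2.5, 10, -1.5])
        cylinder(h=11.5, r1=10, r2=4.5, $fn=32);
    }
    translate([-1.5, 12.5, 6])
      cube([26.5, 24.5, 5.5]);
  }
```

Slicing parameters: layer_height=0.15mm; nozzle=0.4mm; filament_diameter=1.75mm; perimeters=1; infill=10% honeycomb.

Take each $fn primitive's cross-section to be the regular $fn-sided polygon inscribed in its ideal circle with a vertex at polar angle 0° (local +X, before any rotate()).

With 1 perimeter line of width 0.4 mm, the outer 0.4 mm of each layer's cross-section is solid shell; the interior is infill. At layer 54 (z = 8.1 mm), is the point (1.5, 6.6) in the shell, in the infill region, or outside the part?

At z = 8.1 mm: the 12.5×19 cube contributes its full rectangle; the cone at (-2.5, 10): at t=0.835 of its height the radius interpolates to r₁+(r₂−r₁)t = 5.409, giving a regular 32-gon of that circumradius; After the difference (first − rest): starting from the 12.5×19 cube, the cone at (-2.5, 10) partially overlaps it — only the 19.70 mm² overlap (of its 91.31 mm²) is removed, clipping the outline — 1 connected region; the cube at (-1.5, 12.5) is present — its section is the full 26.5×24.5 rectangle; Taking the first minus the rest: starting from the result so far, the 26.5×24.5 cube at (-1.5, 12.5) partially overlaps it — only the 78.13 mm² overlap (of its 649.25 mm²) is removed, clipping the outline — 1 connected region; (whole slice rotated 15° about Z — lengths, areas and connectivity unchanged). Overall, the cross-section is a single solid region. Undo the 15° rotation: the query point maps to (3.157, 5.987) in the un-rotated model frame. The nearest boundary edge runs (1.32, 6.18)→(2.00, 7.00); distance from the point to it = 1.54 mm. The point is inside the cross-section and 1.54 mm from the nearest boundary — more than the 0.4 mm shell width (1 × 0.4), so it's in the infill interior.

infill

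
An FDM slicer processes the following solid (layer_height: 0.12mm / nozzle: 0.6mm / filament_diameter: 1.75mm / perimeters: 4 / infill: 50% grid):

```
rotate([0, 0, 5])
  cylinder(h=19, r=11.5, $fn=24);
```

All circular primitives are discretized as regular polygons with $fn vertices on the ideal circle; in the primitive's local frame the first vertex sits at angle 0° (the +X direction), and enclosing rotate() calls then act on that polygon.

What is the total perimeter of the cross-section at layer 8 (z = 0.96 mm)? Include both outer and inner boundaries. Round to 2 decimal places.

72.05 mm

At z = 0.96 mm: the r=11.5 cylinder contributes a regular 24-gon of circumradius 11.5 (perimeter = 2·24·11.500·sin(180°/24) = 72.05 mm); (rotated 5° about Z; rotation is an isometry so areas/perimeters/island counts are preserved). Overall, the cross-section is a single solid region. Total boundary length (outer) = 72.05 mm.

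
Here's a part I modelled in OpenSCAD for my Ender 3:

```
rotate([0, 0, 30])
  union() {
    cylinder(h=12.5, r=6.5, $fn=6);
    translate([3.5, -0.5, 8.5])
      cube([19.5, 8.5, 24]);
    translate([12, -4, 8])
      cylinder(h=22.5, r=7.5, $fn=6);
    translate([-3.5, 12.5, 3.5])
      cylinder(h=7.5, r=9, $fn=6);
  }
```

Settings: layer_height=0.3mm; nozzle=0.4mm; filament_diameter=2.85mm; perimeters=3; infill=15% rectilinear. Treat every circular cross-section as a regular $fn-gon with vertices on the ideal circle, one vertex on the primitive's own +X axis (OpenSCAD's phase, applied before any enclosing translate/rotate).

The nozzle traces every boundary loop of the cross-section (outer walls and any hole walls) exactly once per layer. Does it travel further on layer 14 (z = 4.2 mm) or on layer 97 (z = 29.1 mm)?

Layer 14 (z = 4.2): the r=6.5 cylinder contributes a regular 6-gon of circumradius 6.5 (perimeter = 2·6·6.500·sin(180°/6) = 39.00 mm); the cube at (3.5, -0.5) is absent (z outside [8.5, 32.5]); the cylinder at (12, -4) does not reach this height (z outside [8, 30.5]); the r=9 cylinder at (-3.5, 12.5) contributes a regular 6-gon of circumradius 9 (perimeter = 2·6·9.000·sin(180°/6) = 54.00 mm); Merging all regions: the regions partially overlap (shared area 4.42 mm²), so the edge portions inside another operand are dropped and the merged outline is re-measured after clipping — boundary = 81.30 mm; (whole slice rotated 30° about Z — lengths, areas and connectivity unchanged). So its perimeter = 81.30 mm. Layer 97 (z = 29.1): the cylinder is absent (z outside [0, 12.5]); the cube at (3.5, -0.5) is present — its section is the full 19.5×8.5 rectangle (perimeter 56.00 mm); the r=7.5 cylinder at (12, -4) contributes a regular 6-gon of circumradius 7.5 (perimeter = 2·6·7.500·sin(180°/6) = 45.00 mm); the cylinder at (-3.5, 12.5) does not reach this height (z outside [3.5, 11]); Combining (union): the regions partially overlap (shared area 27.64 mm²), so the edge portions inside another operand are dropped and the merged outline is re-measured after clipping — boundary = 75.62 mm; (rotated 30° about Z; rotation is an isometry so areas/perimeters/island counts are preserved). So its perimeter = 75.62 mm. Layer 14 is larger (81.30 vs 75.62 mm).

layer 14 (z = 4.2 mm)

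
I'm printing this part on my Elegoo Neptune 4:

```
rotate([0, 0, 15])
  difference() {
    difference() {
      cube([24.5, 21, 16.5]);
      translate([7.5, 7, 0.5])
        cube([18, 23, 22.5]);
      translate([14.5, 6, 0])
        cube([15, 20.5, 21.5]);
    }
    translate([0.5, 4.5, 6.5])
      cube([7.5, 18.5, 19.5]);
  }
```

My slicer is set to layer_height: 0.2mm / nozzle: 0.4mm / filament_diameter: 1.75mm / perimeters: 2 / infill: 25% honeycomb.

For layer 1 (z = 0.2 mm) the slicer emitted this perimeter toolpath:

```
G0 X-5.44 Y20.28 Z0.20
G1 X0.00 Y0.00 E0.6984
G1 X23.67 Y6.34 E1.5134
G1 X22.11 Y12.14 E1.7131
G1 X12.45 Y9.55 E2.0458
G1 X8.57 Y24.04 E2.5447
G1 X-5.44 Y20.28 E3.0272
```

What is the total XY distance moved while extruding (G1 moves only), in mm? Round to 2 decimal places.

91.01 mm

Sum the Euclidean lengths of each G1 segment: total = 91.01 mm.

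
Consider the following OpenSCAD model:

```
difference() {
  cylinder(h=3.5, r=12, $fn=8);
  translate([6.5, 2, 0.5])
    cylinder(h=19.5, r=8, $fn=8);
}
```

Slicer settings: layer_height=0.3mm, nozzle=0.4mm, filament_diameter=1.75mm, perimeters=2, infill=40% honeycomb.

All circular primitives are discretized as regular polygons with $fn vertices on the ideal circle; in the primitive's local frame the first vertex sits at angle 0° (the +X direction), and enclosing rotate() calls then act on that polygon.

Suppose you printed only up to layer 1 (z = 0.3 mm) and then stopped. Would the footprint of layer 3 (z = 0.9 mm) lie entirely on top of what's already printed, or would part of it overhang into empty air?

Compare the two slices. At z = 0.3: the r=12 cylinder gives a regular 8-gon of circumradius 12 (constant along its height) (area = (8/2)·12.000²·sin(360°/8) = 407.29 mm²); the cylinder at (6.5, 2) is absent (z outside [0.5, 20]); Subtracting the remaining from the first: none of the subtracted shapes is present at this height, so the r=12 cylinder is unchanged — area = 407.29 mm². At z = 0.9: the r=12 cylinder contributes a regular 8-gon of circumradius 12 (area = (8/2)·12.000²·sin(360°/8) = 407.29 mm²); the r=8 cylinder at (6.5, 2) gives a regular 8-gon of circumradius 8 (constant along its height) (area = (8/2)·8.000²·sin(360°/8) = 181.02 mm²); After the difference (first − rest): starting from the r=12 cylinder (407.29 mm²), the r=8 cylinder at (6.5, 2) partially overlaps it — only the 146.07 mm² overlap (of its 181.02 mm²) is removed, clipping the outline — area = 261.23 mm². Checking containment: the cross-section at z = 0.9 is a subset of the cross-section at z = 0.3.

entirely on top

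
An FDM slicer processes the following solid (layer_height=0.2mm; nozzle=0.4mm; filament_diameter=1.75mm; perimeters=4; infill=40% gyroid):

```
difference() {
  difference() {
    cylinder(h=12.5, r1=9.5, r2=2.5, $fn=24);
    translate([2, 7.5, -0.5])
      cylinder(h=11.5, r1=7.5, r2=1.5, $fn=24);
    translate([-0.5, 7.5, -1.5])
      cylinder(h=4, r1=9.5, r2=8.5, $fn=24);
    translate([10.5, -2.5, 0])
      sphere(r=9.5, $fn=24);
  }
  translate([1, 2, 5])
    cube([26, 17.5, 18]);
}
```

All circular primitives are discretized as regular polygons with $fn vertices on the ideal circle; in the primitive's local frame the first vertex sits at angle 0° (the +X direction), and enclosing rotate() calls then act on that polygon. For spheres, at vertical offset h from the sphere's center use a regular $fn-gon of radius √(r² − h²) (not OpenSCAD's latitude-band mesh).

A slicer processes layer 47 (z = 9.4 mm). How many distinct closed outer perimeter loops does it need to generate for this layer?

1

At z = 9.4 mm: the cone (r1=9.5→r2=2.5) has section circumradius 4.236 here — a regular 24-gon; the cone at (2, 7.5): at t=0.861 of its height the radius interpolates to r₁+(r₂−r₁)t = 2.335, giving a regular 24-gon of that circumradius; the cone at (-0.5, 7.5) does not reach this height (z outside [-1.5, 2.5]); the sphere at (10.5, -2.5): section is a regular 24-gon, circumradius = √(r²−h²) = √(9.5²−9.4²) = 1.375; After the difference (first − rest): starting from the cone, the cone at (2, 7.5) misses the remaining region (no effect); the r=9.5 sphere at (10.5, -2.5) misses the remaining region (no effect) — 1 connected region; the 26×17.5 cube at (1, 2) contributes its full rectangle; Taking the first minus the rest: starting from that combined region, the 26×17.5 cube at (1, 2) partially overlaps it — only the 3.67 mm² overlap (of its 455.00 mm²) is removed, clipping the outline — 1 connected region. The result has 1 disconnected region.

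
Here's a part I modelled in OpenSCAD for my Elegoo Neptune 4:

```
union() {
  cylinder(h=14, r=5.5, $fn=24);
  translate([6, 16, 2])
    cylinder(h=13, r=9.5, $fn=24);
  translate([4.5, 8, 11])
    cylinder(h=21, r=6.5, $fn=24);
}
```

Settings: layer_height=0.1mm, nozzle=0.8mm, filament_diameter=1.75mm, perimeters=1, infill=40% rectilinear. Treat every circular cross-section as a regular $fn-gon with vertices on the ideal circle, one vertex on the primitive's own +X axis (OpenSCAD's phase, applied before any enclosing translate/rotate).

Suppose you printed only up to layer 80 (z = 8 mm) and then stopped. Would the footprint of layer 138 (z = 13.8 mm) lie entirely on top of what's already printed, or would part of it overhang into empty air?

part overhangs

Compare the two slices. At z = 8: the r=5.5 cylinder contributes a regular 24-gon of circumradius 5.5 (area = (24/2)·5.500²·sin(360°/24) = 93.95 mm²); the r=9.5 cylinder at (6, 16) gives a regular 24-gon of circumradius 9.5 (constant along its height) (area = (24/2)·9.500²·sin(360°/24) = 280.30 mm²); the cylinder at (4.5, 8) is not intersected at this z (z outside [11, 32]); Combining (union): the 2 present regions are separate (no shared area or edge), so areas and boundary lengths simply add and each stays a separate island — area = 374.25 mm². At z = 13.8: the cylinder: section is a regular 24-gon, circumradius r=5.5 (area = (24/2)·5.500²·sin(360°/24) = 93.95 mm²); the r=9.5 cylinder at (6, 16) gives a regular 24-gon of circumradius 9.5 (constant along its height) (area = (24/2)·9.500²·sin(360°/24) = 280.30 mm²); the r=6.5 cylinder at (4.5, 8) contributes a regular 24-gon of circumradius 6.5 (area = (24/2)·6.500²·sin(360°/24) = 131.22 mm²); Combining (union): the regions partially overlap — summed areas 505.47 mm² minus the doubly-counted overlap 86.53 mm² gives 418.94 mm² — area = 418.94 mm². Checking containment: at z = 13.8 the cross-section extends beyond the z = 8 cross-section by about 44.69 mm².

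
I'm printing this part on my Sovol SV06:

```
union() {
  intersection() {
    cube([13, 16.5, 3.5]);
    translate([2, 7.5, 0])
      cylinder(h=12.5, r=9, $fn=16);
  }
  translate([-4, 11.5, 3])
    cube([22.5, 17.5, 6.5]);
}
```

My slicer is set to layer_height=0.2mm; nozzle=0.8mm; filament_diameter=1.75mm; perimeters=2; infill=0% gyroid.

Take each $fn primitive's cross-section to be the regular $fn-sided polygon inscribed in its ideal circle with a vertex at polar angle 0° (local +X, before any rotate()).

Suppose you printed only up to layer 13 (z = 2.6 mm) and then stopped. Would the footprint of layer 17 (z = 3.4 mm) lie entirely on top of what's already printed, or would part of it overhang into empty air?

Compare the two slices. At z = 2.6: the cube is present — its section is the full 13×16.5 rectangle (area 214.50 mm²); the r=9 cylinder at (2, 7.5) contributes a regular 16-gon of circumradius 9 (area = (16/2)·9.000²·sin(360°/16) = 247.98 mm²); Taking the intersection: the r=9 cylinder at (2, 7.5) partially overlaps the 13×16.5 cube; clipping to the common part keeps 152.11 mm² — area = 152.11 mm²; the cube at (-4, 11.5) does not reach this height (z outside [3, 9.5]); Taking the union: only that combined region is present, so the union is just that shape — area = 152.11 mm². At z = 3.4: the 13×16.5 cube contributes its full rectangle (area 214.50 mm²); the cylinder at (2, 7.5): section is a regular 16-gon, circumradius r=9 (area = (16/2)·9.000²·sin(360°/16) = 247.98 mm²); After intersecting: the r=9 cylinder at (2, 7.5) partially overlaps the 13×16.5 cube; clipping to the common part keeps 152.11 mm² — area = 152.11 mm²; the cube at (-4, 11.5) (footprint 22.5×17.5) is included at this height (area 393.75 mm²); Taking the union: the regions partially overlap — summed areas 545.86 mm² minus the doubly-counted overlap 37.26 mm² gives 508.60 mm² — area = 508.60 mm². Checking containment: at z = 3.4 the cross-section extends beyond the z = 2.6 cross-section by about 356.49 mm².

part overhangs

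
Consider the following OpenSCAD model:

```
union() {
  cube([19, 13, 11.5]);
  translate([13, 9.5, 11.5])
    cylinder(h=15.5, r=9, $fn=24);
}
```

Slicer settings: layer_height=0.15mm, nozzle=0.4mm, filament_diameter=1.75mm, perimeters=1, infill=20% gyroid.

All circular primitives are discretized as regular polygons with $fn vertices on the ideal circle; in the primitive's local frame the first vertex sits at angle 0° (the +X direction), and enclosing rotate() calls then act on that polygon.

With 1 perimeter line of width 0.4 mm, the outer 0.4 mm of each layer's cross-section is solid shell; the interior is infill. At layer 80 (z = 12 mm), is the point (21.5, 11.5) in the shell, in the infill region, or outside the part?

shell

At z = 12 mm: the cube is not intersected at this z (z outside [0, 11.5]); the cylinder at (13, 9.5): section is a regular 24-gon, circumradius r=9; Combining (union): only the r=9 cylinder at (13, 9.5) is present, so the union is just that shape — 1 connected region. Overall, the cross-section is a single solid region. The nearest boundary edge runs (22.00, 9.50)→(21.69, 11.83); distance from the point to it = 0.23 mm. The point is inside the cross-section, 0.23 mm from the nearest boundary — within the 0.4 mm shell band (1 × 0.4).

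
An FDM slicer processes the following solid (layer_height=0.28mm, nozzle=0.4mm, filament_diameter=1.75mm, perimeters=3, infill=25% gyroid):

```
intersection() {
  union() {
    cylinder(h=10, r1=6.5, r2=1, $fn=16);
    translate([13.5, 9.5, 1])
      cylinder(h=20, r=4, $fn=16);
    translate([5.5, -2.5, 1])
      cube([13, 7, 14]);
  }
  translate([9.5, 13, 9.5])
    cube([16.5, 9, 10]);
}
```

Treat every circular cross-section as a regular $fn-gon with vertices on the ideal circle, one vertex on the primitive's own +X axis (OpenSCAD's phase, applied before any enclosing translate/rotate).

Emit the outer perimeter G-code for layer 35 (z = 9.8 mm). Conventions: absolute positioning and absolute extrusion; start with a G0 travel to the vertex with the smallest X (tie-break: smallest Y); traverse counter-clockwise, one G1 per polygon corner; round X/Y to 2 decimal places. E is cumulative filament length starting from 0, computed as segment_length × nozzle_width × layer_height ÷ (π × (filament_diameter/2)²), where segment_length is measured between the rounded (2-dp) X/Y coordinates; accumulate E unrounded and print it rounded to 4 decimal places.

G0 X11.68 Y13.00 Z9.80
G1 X15.32 Y13.00 E0.1695
G1 X15.03 Y13.20 E0.1859
G1 X13.50 Y13.50 E0.2585
G1 X11.97 Y13.20 E0.3311
G1 X11.68 Y13.00 E0.3475

At z = 9.8 mm: the cone contributes a regular 16-gon of circumradius 1.110 (interpolated between r1=6.5 and r2=1 at t=0.980); the cylinder at (13.5, 9.5): section is a regular 16-gon, circumradius r=4; the 13×7 cube at (5.5, -2.5) contributes its full rectangle; Taking the union: the 3 present regions are separate (no shared area or edge), so areas and boundary lengths simply add and each stays a separate island — 3 connected regions; the 16.5×9 cube at (9.5, 13) contributes its full rectangle; Keeping only the common overlap: the 16.5×9 cube at (9.5, 13) partially overlaps the result so far; clipping to the common part keeps 1.12 mm² — 1 connected region. The outline is a single polygon with 5 vertices. Extrusion per mm of travel: 0.4 × 0.28 / (π × 0.875²) = 0.046564. Accumulating E over each segment gives final E = 0.3475.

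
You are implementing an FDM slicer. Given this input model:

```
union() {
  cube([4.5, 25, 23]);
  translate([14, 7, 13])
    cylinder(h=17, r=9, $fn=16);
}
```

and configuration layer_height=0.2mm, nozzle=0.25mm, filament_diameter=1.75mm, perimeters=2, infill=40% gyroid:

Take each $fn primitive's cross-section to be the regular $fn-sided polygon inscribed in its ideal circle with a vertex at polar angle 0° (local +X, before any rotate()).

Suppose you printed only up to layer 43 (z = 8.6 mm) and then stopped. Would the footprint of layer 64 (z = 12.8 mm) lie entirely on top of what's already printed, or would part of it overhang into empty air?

Compare the two slices. At z = 8.6: the 4.5×25 cube contributes its full rectangle (area 112.50 mm²); the cylinder at (14, 7) is absent (z outside [13, 30]); Merging all regions: only the 4.5×25 cube is present, so the union is just that shape — area = 112.50 mm². At z = 12.8: the 4.5×25 cube contributes its full rectangle (area 112.50 mm²); the cylinder at (14, 7) is absent (z outside [13, 30]); Taking the union: only the 4.5×25 cube is present, so the union is just that shape — area = 112.50 mm². Checking containment: the cross-section at z = 12.8 is a subset of the cross-section at z = 8.6.

entirely on top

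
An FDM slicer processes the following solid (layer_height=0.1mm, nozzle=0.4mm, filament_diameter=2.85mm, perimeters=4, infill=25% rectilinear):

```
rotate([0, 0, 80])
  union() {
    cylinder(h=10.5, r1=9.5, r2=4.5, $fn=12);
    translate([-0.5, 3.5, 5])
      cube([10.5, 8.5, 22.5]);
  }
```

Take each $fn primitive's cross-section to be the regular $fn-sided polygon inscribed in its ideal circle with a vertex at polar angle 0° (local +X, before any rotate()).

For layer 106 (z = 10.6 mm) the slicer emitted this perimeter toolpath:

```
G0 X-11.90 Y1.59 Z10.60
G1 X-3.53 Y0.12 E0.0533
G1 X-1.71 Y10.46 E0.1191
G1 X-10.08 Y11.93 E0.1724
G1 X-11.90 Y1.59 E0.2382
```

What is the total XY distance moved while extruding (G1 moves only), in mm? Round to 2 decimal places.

Sum the Euclidean lengths of each G1 segment: total = 37.99 mm.

37.99 mm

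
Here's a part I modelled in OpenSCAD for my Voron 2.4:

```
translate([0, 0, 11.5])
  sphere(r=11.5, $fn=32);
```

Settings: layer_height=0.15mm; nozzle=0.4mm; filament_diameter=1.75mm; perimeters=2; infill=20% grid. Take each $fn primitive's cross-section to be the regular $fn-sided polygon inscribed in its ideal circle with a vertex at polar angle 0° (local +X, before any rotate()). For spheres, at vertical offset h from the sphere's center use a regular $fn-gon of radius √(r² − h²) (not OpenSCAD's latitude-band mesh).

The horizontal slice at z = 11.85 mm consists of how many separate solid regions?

At z = 11.85 mm: the r=11.5 sphere contributes a regular 32-gon of circumradius √(11.5²−0.35²) = 11.495. The result has 1 disconnected region.

1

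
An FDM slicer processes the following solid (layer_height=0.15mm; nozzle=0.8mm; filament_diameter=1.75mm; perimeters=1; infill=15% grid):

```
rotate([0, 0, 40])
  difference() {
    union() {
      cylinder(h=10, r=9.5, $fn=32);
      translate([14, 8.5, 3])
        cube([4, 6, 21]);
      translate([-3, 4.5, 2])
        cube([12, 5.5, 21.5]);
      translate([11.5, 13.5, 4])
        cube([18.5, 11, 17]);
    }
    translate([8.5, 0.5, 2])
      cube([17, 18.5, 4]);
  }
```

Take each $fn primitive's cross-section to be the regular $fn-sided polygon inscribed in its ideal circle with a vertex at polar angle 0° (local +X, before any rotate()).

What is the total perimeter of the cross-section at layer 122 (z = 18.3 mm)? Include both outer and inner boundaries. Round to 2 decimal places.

104.00 mm

At z = 18.3 mm: the cylinder is not intersected at this z (z outside [0, 10]); the cube at (14, 8.5) is present — its section is the full 4×6 rectangle (perimeter 20.00 mm); the 12×5.5 cube at (-3, 4.5) contributes its full rectangle (perimeter 35.00 mm); the 18.5×11 cube at (11.5, 13.5) contributes its full rectangle (perimeter 59.00 mm); Taking the union: the regions partially overlap (shared area 4.00 mm²), so the edge portions inside another operand are dropped and the merged outline is re-measured after clipping — boundary = 104.00 mm; the cube at (8.5, 0.5) is not intersected at this z (z outside [2, 6]); Taking the first minus the rest: none of the subtracted shapes is present at this height, so that combined region is unchanged — boundary = 104.00 mm; (rotated 40° about Z; rotation is an isometry so areas/perimeters/island counts are preserved). Overall, the cross-section has 2 separate islands. Total boundary length (outer) = 104.00 mm.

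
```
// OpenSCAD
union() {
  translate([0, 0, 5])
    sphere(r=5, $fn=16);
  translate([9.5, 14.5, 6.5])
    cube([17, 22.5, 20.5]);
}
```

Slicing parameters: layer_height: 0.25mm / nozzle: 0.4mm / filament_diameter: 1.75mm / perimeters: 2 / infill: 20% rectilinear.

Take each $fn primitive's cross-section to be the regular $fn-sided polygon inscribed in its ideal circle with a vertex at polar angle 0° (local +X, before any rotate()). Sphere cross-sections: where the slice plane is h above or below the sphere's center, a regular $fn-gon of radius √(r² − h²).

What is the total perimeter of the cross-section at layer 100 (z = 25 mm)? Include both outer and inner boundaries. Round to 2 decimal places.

79.00 mm

At z = 25 mm: the sphere is not intersected at this z (|z−center|=20.000 > r=5); the cube at (9.5, 14.5) (footprint 17×22.5) is included at this height (perimeter 79.00 mm); Taking the union: only the 17×22.5 cube at (9.5, 14.5) is present, so the union is just that shape — boundary = 79.00 mm. Overall, the cross-section is a single solid region. Total boundary length (outer) = 79.00 mm.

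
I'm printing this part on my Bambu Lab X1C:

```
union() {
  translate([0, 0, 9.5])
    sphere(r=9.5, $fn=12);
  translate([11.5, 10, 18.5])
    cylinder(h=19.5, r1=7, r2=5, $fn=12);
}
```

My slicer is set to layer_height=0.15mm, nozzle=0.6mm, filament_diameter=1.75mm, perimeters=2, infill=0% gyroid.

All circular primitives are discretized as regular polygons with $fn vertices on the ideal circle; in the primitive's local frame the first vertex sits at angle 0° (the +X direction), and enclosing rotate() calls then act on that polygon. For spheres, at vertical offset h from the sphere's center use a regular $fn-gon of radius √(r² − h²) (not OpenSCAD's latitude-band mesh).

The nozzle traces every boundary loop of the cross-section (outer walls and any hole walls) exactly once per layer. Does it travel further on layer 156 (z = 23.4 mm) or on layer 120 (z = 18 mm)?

Layer 156 (z = 23.4): the sphere is absent (|z−center|=13.900 > r=9.5); the cone at (11.5, 10) (r1=7→r2=5) has section circumradius 6.497 here — a regular 12-gon (perimeter = 2·12·6.497·sin(180°/12) = 40.36 mm); Combining (union): only the cone at (11.5, 10) is present, so the union is just that shape — boundary = 40.36 mm. So its perimeter = 40.36 mm. Layer 120 (z = 18): the r=9.5 sphere contributes a regular 12-gon of circumradius √(9.5²−8.5²) = 4.243 (perimeter = 2·12·4.243·sin(180°/12) = 26.35 mm); the cone at (11.5, 10) does not reach this height (z outside [18.5, 38]); Merging all regions: only the r=9.5 sphere is present, so the union is just that shape — boundary = 26.35 mm. So its perimeter = 26.35 mm. Layer 156 is larger (40.36 vs 26.35 mm).

layer 156 (z = 23.4 mm)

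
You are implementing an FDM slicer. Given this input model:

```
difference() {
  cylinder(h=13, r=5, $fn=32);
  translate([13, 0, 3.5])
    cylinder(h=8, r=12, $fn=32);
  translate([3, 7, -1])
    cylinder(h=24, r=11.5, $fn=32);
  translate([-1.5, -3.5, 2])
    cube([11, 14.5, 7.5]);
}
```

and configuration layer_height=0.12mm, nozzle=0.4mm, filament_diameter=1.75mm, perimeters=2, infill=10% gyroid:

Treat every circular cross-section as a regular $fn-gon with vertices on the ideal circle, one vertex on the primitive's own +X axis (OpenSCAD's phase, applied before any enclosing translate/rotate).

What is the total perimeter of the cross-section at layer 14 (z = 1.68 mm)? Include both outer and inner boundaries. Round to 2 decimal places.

16.56 mm

At z = 1.68 mm: the r=5 cylinder gives a regular 32-gon of circumradius 5 (constant along its height) (perimeter = 2·32·5.000·sin(180°/32) = 31.37 mm); the cylinder at (13, 0) does not reach this height (z outside [3.5, 11.5]); the r=11.5 cylinder at (3, 7) gives a regular 32-gon of circumradius 11.5 (constant along its height) (perimeter = 2·32·11.500·sin(180°/32) = 72.14 mm); the cube at (-1.5, -3.5) is absent (z outside [2, 9.5]); Subtracting the remaining from the first: starting from the r=5 cylinder, the r=11.5 cylinder at (3, 7) partially overlaps it — only the 71.84 mm² overlap (of its 412.81 mm²) is removed, clipping the outline — boundary = 16.56 mm. Overall, the cross-section is a single solid region. Total boundary length (outer) = 16.56 mm.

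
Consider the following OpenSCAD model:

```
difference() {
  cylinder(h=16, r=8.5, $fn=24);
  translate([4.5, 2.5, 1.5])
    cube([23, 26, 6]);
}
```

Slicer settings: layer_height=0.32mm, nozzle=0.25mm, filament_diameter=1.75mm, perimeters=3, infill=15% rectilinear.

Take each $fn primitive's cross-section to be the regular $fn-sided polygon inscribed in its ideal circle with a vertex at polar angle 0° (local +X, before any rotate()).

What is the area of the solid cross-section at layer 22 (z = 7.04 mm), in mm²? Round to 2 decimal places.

At z = 7.04 mm: the r=8.5 cylinder gives a regular 24-gon of circumradius 8.5 (constant along its height) (area = (24/2)·8.500²·sin(360°/24) = 224.40 mm²); the cube at (4.5, 2.5) (footprint 23×26) is included at this height (area 598.00 mm²); Taking the first minus the rest: starting from the r=8.5 cylinder (224.40 mm²), the 23×26 cube at (4.5, 2.5) partially overlaps it — only the 10.36 mm² overlap (of its 598.00 mm²) is removed, clipping the outline — area = 214.03 mm². Overall, the cross-section is a single solid region. Net area = 214.03 mm².

214.03 mm²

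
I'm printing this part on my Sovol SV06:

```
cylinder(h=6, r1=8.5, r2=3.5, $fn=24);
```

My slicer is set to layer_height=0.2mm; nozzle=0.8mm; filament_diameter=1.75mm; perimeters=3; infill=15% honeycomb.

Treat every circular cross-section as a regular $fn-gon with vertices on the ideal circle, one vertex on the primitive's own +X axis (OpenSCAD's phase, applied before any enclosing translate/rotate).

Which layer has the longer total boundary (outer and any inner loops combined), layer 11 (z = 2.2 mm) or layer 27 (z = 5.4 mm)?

layer 11 (z = 2.2 mm)

Layer 11 (z = 2.2): the cone contributes a regular 24-gon of circumradius 6.667 (interpolated between r1=8.5 and r2=3.5 at t=0.367) (perimeter = 2·24·6.667·sin(180°/24) = 41.77 mm). So its perimeter = 41.77 mm. Layer 27 (z = 5.4): the cone contributes a regular 24-gon of circumradius 4.000 (interpolated between r1=8.5 and r2=3.5 at t=0.900) (perimeter = 2·24·4.000·sin(180°/24) = 25.06 mm). So its perimeter = 25.06 mm. Layer 11 is larger (41.77 vs 25.06 mm).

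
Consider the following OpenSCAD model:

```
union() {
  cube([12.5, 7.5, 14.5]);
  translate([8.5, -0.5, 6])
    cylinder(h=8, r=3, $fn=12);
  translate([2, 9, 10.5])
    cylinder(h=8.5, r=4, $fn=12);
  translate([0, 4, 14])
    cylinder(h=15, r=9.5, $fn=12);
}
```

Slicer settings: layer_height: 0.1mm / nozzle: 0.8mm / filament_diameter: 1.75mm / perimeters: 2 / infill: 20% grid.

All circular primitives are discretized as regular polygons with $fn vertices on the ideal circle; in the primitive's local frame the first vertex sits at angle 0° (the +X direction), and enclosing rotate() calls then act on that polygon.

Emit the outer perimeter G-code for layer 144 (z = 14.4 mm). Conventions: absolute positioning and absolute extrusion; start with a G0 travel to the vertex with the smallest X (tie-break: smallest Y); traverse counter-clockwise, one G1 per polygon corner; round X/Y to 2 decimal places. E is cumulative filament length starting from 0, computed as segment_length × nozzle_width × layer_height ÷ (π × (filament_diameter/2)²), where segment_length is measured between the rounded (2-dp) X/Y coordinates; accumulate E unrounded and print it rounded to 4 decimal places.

At z = 14.4 mm: the cube is present — its section is the full 12.5×7.5 rectangle; the cylinder at (8.5, -0.5) is not intersected at this z (z outside [6, 14]); the r=4 cylinder at (2, 9) gives a regular 12-gon of circumradius 4 (constant along its height); the cylinder at (0, 4): section is a regular 12-gon, circumradius r=9.5; Taking the union: the regions partially overlap (shared area 115.39 mm²), so overlapping operands fuse into one piece — 1 connected region. The outline is a single polygon with 19 vertices. Extrusion per mm of travel: 0.8 × 0.1 / (π × 0.875²) = 0.033260. Accumulating E over each segment gives final E = 2.2212.

G0 X-9.50 Y4.00 Z14.40
G1 X-8.23 Y-0.75 E0.1635
G1 X-4.75 Y-4.23 E0.3272
G1 X0.00 Y-5.50 E0.4908
G1 X4.75 Y-4.23 E0.6543
G1 X8.23 Y-0.75 E0.8180
G1 X8.43 Y0.00 E0.8438
G1 X12.50 Y0.00 E0.9792
G1 X12.50 Y7.50 E1.2286
G1 X8.56 Y7.50 E1.3597
G1 X8.23 Y8.75 E1.4027
G1 X4.75 Y12.23 E1.5664
G1 X4.05 Y12.42 E1.5905
G1 X4.00 Y12.46 E1.5926
G1 X2.00 Y13.00 E1.6615
G1 X1.93 Y12.98 E1.6639
G1 X0.00 Y13.50 E1.7304
G1 X-4.75 Y12.23 E1.8939
G1 X-8.23 Y8.75 E2.0576
G1 X-9.50 Y4.00 E2.2212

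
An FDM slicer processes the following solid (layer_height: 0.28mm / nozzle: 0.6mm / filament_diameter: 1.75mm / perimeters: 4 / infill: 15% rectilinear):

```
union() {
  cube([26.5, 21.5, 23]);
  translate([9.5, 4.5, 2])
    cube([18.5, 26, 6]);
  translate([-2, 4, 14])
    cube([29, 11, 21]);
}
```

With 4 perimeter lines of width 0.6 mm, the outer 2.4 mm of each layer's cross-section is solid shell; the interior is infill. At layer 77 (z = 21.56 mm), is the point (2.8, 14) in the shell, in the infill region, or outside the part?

infill

At z = 21.56 mm: the cube (footprint 26.5×21.5) is included at this height; the cube at (9.5, 4.5) is absent (z outside [2, 8]); the cube at (-2, 4) (footprint 29×11) is included at this height; Merging all regions: the regions partially overlap (shared area 291.50 mm²), so overlapping operands fuse into one piece — 1 connected region. Overall, the cross-section is a single solid region. The nearest boundary edge runs (-2.00, 15.00)→(0.00, 15.00); distance from the point to it = 2.97 mm. The point is inside the cross-section and 2.97 mm from the nearest boundary — more than the 2.4 mm shell width (4 × 0.6), so it's in the infill interior.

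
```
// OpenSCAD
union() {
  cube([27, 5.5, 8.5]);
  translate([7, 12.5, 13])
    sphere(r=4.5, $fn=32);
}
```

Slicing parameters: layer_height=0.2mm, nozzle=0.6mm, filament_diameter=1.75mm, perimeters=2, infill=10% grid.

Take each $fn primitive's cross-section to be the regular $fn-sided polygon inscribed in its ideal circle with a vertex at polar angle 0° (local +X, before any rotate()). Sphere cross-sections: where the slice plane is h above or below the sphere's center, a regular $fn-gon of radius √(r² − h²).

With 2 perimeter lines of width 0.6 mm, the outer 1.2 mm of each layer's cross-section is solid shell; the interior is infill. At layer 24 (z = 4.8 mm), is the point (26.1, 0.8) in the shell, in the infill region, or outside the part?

shell

At z = 4.8 mm: the cube is present — its section is the full 27×5.5 rectangle; the sphere at (7, 12.5) does not reach this height (|z−center|=8.200 > r=4.5); Combining (union): only the 27×5.5 cube is present, so the union is just that shape — 1 connected region. Overall, the cross-section is a single solid region. The nearest boundary edge runs (0.00, 0.00)→(27.00, 0.00); distance from the point to it = 0.80 mm. The point is inside the cross-section, 0.80 mm from the nearest boundary — within the 1.2 mm shell band (2 × 0.6).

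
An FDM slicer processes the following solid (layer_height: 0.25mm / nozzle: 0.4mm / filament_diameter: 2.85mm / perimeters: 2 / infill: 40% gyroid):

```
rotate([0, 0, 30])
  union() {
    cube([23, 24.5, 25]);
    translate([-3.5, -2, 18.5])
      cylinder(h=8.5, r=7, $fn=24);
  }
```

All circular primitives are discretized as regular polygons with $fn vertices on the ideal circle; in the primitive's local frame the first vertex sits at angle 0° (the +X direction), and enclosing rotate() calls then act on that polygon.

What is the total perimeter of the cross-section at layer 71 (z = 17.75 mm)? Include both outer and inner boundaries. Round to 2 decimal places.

95.00 mm

At z = 17.75 mm: the 23×24.5 cube contributes its full rectangle (perimeter 95.00 mm); the cylinder at (-3.5, -2) does not reach this height (z outside [18.5, 27]); Combining (union): only the 23×24.5 cube is present, so the union is just that shape — boundary = 95.00 mm; (rotated 30° about Z; rotation is an isometry so areas/perimeters/island counts are preserved). Overall, the cross-section is a single solid region. Total boundary length (outer) = 95.00 mm.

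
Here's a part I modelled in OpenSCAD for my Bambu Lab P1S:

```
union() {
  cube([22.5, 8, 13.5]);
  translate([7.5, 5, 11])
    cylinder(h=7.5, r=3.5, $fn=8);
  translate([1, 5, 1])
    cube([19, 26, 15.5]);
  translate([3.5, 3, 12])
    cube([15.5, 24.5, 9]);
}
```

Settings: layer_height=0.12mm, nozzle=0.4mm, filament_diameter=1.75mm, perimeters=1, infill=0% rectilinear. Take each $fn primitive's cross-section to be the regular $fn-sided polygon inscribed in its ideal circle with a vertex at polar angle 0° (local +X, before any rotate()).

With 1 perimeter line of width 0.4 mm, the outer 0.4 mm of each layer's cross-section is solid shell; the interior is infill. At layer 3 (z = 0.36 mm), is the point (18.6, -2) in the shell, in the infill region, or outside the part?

At z = 0.36 mm: the cube is present — its section is the full 22.5×8 rectangle; the cylinder at (7.5, 5) is absent (z outside [11, 18.5]); the cube at (1, 5) is absent (z outside [1, 16.5]); the cube at (3.5, 3) is not intersected at this z (z outside [12, 21]); Combining (union): only the 22.5×8 cube is present, so the union is just that shape — 1 connected region. Overall, the cross-section is a single solid region. The nearest boundary edge runs (0.00, 0.00)→(22.50, 0.00); distance from the point to it = 2.00 mm. The point is not inside any of the regions above, so it lies outside the cross-section (2.00 mm from the nearest boundary).

outside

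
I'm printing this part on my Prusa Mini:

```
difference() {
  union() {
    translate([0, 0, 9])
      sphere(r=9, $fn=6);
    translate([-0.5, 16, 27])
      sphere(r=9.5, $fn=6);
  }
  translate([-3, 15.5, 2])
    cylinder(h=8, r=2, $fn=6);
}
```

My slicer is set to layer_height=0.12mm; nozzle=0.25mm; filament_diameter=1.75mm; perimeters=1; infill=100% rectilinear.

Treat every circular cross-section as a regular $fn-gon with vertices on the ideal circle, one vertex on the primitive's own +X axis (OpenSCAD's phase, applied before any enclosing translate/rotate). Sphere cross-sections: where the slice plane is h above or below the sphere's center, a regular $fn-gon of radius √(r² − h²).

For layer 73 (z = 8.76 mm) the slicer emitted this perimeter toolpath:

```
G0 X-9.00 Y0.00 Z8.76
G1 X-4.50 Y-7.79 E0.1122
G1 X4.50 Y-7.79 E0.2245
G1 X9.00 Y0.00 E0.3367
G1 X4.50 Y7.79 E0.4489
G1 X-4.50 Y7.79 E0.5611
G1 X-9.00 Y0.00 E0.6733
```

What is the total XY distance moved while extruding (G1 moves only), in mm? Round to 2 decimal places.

Sum the Euclidean lengths of each G1 segment: total = 53.99 mm.

53.99 mm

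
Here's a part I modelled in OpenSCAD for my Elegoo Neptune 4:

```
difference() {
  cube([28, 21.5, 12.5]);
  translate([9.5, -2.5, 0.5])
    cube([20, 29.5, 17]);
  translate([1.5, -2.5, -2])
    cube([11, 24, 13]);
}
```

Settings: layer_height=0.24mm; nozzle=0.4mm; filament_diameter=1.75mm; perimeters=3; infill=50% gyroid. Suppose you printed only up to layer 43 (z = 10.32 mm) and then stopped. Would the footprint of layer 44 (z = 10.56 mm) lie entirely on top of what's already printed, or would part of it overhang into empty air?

entirely on top

Compare the two slices. At z = 10.32: the cube (footprint 28×21.5) is included at this height (area 602.00 mm²); the 20×29.5 cube at (9.5, -2.5) contributes its full rectangle (area 590.00 mm²); the cube at (1.5, -2.5) (footprint 11×24) is included at this height (area 264.00 mm²); Subtracting the remaining from the first: starting from the 28×21.5 cube (602.00 mm²), the 20×29.5 cube at (9.5, -2.5) partially overlaps it — only the 397.75 mm² overlap (of its 590.00 mm²) is removed, clipping the outline; the 11×24 cube at (1.5, -2.5) partially overlaps it — only the 172.00 mm² overlap (of its 264.00 mm²) is removed, clipping the outline — area = 32.25 mm². At z = 10.56: the cube is present — its section is the full 28×21.5 rectangle (area 602.00 mm²); the 20×29.5 cube at (9.5, -2.5) contributes its full rectangle (area 590.00 mm²); the 11×24 cube at (1.5, -2.5) contributes its full rectangle (area 264.00 mm²); After the difference (first − rest): starting from the 28×21.5 cube (602.00 mm²), the 20×29.5 cube at (9.5, -2.5) partially overlaps it — only the 397.75 mm² overlap (of its 590.00 mm²) is removed, clipping the outline; the 11×24 cube at (1.5, -2.5) partially overlaps it — only the 172.00 mm² overlap (of its 264.00 mm²) is removed, clipping the outline — area = 32.25 mm². Checking containment: the cross-section at z = 10.56 is a subset of the cross-section at z = 10.32.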